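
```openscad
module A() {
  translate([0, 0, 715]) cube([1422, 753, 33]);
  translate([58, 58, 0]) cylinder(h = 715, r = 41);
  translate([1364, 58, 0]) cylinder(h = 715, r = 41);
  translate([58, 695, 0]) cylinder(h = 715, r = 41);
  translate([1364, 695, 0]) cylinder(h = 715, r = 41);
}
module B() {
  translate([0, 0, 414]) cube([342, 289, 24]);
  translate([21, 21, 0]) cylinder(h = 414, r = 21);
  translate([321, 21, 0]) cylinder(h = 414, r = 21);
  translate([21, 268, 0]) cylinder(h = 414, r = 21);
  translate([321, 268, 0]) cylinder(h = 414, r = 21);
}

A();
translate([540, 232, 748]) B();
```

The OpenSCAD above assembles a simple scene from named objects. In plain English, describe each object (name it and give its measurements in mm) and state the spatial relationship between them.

A is a table with a 1422×753 mm rectangular top, 33 mm thick, top surface at z = 748 mm, supported by four round legs of 82 mm diameter, each leg's bounding box inset 17 mm from the nearest pair of top edges, running from the floor.

B is a four-legged stool. The seat is a 342×289×24 mm slab whose top surface is at z = 438 mm; four round legs, each 42 mm in diameter, run from the floor (z = 0) to the underside of the seat, each leg's axis is inset half a diameter from the nearest pair of seat edges (so the leg's bounding box is flush with the corner).

The stool is on top of the table, centred.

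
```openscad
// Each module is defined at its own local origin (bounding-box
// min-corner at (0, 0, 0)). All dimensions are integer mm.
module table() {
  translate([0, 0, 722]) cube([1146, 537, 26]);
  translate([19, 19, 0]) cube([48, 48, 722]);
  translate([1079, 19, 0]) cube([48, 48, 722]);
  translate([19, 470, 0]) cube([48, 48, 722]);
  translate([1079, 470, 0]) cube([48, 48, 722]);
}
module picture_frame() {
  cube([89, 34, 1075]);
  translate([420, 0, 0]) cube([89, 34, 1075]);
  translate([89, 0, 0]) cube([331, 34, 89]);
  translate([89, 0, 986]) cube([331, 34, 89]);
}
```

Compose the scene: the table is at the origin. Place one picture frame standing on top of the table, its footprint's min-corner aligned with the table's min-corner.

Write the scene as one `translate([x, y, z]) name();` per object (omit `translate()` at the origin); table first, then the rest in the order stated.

table();
translate([0, 0, 748]) picture_frame();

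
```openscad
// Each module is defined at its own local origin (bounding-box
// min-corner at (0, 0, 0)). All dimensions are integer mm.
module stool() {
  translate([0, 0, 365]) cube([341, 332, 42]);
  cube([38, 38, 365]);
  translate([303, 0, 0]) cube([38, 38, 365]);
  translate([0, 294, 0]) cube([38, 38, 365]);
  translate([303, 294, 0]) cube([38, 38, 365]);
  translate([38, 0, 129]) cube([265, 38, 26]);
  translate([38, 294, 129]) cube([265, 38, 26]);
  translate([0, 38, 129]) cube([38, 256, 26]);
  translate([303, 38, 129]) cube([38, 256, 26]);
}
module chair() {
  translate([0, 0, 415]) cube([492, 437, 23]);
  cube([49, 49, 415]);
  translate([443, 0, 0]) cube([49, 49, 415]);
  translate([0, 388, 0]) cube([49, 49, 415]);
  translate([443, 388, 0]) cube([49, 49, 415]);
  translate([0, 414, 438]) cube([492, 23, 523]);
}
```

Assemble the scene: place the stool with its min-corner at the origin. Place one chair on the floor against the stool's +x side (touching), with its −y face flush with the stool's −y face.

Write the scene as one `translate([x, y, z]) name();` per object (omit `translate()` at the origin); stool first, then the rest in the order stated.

stool();
translate([341, 0, 0]) chair();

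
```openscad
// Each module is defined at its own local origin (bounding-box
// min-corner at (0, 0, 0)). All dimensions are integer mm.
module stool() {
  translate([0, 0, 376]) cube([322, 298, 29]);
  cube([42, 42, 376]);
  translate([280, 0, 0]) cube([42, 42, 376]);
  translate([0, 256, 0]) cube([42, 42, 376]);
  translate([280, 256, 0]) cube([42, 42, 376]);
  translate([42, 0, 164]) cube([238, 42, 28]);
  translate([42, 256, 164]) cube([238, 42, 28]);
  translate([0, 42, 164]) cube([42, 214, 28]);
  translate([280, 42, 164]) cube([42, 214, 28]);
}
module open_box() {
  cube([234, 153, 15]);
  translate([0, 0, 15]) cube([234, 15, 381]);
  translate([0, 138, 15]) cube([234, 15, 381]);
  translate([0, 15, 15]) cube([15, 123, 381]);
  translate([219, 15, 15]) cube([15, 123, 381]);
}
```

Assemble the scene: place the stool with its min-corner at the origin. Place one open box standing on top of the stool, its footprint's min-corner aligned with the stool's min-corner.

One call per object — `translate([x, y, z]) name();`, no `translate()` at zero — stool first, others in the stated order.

stool();
translate([0, 0, 405]) open_box();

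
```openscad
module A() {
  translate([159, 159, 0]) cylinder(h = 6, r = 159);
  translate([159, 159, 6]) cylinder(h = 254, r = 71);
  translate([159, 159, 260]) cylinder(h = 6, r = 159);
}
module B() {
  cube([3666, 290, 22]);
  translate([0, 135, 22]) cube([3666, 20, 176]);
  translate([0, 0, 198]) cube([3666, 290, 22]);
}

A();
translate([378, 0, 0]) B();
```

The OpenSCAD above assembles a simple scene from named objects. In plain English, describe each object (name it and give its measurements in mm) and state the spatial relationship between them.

A is a spool: two coaxial disc flanges of radius 159 mm and thickness 6 mm, joined by a core cylinder of radius 71 mm and height 254 mm. The lower flange rests on z = 0 and the three cylinders share a vertical axis.

B is an I-beam lying along x, 3666 mm long. Overall section height 220 mm. Two flanges 290 mm wide (y) and 22 mm thick, one on the floor and one at the top; a web 20 mm thick runs between them, centred on the flange width.

The I-beam is on the floor beside the spool on its +x side.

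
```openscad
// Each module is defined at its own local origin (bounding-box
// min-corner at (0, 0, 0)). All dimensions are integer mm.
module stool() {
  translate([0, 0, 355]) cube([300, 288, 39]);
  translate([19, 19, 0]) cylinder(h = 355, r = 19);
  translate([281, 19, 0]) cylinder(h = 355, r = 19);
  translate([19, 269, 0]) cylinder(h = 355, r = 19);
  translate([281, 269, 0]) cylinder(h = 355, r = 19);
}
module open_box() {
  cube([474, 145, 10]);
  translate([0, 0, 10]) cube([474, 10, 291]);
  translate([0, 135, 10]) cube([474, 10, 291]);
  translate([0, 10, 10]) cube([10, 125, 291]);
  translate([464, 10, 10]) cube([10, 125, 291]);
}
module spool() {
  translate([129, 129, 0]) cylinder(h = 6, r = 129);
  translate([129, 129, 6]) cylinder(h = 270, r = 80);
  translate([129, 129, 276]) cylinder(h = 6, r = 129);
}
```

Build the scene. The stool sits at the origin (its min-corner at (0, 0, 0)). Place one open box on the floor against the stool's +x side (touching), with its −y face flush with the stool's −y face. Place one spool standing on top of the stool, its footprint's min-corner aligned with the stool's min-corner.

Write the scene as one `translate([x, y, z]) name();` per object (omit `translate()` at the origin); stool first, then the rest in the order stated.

stool();
translate([300, 0, 0]) open_box();
translate([0, 0, 394]) spool();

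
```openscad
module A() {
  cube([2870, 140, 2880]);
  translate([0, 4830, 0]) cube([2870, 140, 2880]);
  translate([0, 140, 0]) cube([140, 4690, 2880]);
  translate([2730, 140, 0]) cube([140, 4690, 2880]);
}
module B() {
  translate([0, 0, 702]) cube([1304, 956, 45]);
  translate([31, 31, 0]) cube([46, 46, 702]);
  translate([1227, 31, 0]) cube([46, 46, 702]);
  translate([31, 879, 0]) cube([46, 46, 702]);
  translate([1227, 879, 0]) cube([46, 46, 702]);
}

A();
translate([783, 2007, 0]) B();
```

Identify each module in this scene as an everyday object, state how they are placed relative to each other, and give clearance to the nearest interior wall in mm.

Clearances: x = 643, y = 1867; minimum 643 mm.

A is a house frame. B is a table. The table sits inside the house frame, centred. The clearance to the nearest interior wall is 643 mm.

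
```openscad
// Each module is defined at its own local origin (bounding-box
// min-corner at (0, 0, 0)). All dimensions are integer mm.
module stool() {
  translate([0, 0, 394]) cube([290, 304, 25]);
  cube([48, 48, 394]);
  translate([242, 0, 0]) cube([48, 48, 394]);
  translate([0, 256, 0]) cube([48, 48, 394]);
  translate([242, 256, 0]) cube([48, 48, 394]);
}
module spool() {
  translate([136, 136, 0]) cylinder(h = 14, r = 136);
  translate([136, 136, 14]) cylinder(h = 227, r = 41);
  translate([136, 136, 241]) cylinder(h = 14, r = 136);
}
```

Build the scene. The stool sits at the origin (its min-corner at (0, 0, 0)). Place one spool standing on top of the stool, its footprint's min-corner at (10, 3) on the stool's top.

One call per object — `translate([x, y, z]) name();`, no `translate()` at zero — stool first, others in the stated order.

stool();
translate([10, 3, 419]) spool();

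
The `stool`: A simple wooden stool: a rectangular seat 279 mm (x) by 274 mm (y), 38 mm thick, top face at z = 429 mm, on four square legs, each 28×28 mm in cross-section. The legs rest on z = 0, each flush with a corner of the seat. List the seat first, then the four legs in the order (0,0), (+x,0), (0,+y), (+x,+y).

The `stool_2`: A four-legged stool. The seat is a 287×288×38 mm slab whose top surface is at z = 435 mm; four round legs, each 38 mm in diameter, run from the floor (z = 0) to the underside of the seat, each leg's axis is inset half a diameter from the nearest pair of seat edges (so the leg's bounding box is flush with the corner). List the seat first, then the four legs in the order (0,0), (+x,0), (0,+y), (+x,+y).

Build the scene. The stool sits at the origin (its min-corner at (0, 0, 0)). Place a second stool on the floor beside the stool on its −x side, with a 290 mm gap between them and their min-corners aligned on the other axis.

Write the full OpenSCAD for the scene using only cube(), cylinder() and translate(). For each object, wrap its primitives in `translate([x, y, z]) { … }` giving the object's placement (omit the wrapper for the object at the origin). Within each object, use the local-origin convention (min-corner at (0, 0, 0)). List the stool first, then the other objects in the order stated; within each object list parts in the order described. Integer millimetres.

translate([0, 0, 391]) cube([279, 274, 38]);
cube([28, 28, 391]);
translate([251, 0, 0]) cube([28, 28, 391]);
translate([0, 246, 0]) cube([28, 28, 391]);
translate([251, 246, 0]) cube([28, 28, 391]);
translate([-577, 0, 0]) {
  translate([0, 0, 397]) cube([287, 288, 38]);
  translate([19, 19, 0]) cylinder(h = 397, r = 19);
  translate([268, 19, 0]) cylinder(h = 397, r = 19);
  translate([19, 269, 0]) cylinder(h = 397, r = 19);
  translate([268, 269, 0]) cylinder(h = 397, r = 19);
}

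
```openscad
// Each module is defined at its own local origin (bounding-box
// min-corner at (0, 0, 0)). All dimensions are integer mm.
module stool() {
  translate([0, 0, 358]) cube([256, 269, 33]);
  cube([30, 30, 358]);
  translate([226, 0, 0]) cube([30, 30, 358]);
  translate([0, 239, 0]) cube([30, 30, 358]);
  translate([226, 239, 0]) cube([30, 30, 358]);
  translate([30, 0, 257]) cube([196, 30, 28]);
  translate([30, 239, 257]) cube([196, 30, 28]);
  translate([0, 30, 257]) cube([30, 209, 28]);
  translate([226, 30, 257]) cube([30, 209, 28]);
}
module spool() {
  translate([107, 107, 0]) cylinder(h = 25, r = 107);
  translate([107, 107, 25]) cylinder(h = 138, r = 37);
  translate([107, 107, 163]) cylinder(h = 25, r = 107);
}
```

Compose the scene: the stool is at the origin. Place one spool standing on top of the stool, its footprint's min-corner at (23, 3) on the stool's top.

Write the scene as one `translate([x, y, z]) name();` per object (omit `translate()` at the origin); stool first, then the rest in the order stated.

stool();
translate([23, 3, 391]) spool();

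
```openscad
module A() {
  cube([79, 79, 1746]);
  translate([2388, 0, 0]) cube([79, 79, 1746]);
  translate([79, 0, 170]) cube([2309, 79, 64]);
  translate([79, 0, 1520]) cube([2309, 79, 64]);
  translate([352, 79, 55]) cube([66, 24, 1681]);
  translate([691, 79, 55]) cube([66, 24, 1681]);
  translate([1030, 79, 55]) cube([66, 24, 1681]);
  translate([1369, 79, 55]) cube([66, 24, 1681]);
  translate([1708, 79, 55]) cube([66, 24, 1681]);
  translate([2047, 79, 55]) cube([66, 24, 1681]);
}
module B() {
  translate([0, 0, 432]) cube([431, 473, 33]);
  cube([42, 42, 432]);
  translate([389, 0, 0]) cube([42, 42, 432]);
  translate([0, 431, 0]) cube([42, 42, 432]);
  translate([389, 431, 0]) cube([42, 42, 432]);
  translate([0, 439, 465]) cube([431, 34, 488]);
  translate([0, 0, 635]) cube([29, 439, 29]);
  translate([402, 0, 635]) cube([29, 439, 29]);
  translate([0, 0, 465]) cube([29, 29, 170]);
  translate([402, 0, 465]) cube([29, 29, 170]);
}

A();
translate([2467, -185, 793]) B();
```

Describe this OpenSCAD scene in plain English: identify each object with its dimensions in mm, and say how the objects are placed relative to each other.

A is a fence section. Two 79×79 mm posts, 1746 mm tall, stand on the floor with a clear span of 2309 mm between their inner faces. Two horizontal rails of 79×64 mm section span the gap between the posts with their undersides at z = 170 mm and z = 1520 mm, flush with the posts' −y face. 6 pickets, each 66 mm wide, 24 mm thick and 1681 mm tall, are fixed to the +y face of the rails with their bottoms at z = 55 mm, evenly spaced across the span with equal gaps (rounded down to the nearest mm) at the −x end and between each pair — any rounding remainder accumulates at the +x end.

B is a chair: 431×473 mm seat, 33 mm thick, top at z = 465 mm, on four 42 mm square corner legs flush with the seat edges. A 34 mm thick backrest slab spans the full seat width, extending 488 mm above the seat top, its back face flush with the seat's +y edge. Two armrests of 29×29 mm section run along each side from the seat's front edge to the front of the backrest, top faces 199 mm above the seat top and outer faces flush with the seat's x-edges; a 29×29 mm post under the front of each armrest stands on the seat at the front corner.

The chair is beside the fence section with their tops flush at z = 1746.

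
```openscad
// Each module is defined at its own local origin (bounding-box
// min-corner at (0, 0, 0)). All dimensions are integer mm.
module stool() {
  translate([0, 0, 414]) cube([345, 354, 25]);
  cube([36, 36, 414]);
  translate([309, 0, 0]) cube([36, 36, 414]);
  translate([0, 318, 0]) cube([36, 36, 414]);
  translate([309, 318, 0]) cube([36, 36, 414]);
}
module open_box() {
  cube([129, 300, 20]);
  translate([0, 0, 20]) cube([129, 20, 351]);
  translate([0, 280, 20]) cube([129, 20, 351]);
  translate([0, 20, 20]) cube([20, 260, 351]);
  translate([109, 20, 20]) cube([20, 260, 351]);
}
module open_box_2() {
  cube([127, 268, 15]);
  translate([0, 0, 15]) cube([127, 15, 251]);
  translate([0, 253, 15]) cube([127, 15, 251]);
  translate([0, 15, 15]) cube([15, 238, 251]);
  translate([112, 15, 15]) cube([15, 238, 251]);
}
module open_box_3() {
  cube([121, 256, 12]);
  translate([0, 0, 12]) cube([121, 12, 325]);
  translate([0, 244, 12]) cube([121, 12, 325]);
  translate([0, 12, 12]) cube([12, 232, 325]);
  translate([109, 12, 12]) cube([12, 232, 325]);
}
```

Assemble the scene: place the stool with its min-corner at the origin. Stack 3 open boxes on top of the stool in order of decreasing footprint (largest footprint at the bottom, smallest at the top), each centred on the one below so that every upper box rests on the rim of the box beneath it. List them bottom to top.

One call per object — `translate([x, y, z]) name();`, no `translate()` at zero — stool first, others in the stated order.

stool();
translate([108, 27, 439]) open_box();
translate([109, 43, 810]) open_box_2();
translate([112, 49, 1076]) open_box_3();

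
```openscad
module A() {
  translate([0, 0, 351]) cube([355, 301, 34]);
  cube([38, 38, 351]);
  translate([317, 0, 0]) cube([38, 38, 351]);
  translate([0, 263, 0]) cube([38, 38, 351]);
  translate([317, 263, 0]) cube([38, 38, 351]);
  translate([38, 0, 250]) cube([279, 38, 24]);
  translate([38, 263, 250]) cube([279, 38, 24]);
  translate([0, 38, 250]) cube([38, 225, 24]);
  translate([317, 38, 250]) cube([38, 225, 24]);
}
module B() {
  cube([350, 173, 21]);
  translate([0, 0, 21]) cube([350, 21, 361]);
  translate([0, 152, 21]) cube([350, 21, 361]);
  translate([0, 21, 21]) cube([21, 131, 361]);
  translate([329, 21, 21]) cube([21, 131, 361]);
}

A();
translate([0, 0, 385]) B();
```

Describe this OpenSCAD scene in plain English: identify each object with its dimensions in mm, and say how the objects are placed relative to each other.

A is a simple wooden stool: a rectangular seat 355 mm (x) by 301 mm (y), 34 mm thick, top face at z = 385 mm, on four square legs, each 38×38 mm in cross-section. The legs rest on z = 0, each flush with a corner of the seat. Four stretchers, 38 mm wide and 24 mm tall, connect adjacent legs with their undersides at z = 250 mm, each running between the inner faces of the legs it joins and aligned with the legs' outer faces on the other axis.

B is an open-topped rectangular box: outside dimensions 350×173×382 mm, with a uniform wall and base thickness of 21 mm. The base is a full 350×173 slab on the floor; four walls sit on top of the base. The front and back walls (the −y and +y sides) span the full width; the two side walls fit between them.

The open box is on top of the stool.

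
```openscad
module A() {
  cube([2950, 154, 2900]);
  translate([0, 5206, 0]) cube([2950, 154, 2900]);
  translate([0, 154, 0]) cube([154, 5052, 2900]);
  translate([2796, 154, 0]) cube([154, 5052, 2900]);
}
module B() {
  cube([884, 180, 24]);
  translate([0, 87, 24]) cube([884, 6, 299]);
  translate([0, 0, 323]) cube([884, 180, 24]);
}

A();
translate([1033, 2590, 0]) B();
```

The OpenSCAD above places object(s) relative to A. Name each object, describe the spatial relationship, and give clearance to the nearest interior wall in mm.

Clearances: x = 879, y = 2436; minimum 879 mm.

A is a house frame. B is an I-beam. The I-beam sits inside the house frame, centred. The clearance to the nearest interior wall is 879 mm.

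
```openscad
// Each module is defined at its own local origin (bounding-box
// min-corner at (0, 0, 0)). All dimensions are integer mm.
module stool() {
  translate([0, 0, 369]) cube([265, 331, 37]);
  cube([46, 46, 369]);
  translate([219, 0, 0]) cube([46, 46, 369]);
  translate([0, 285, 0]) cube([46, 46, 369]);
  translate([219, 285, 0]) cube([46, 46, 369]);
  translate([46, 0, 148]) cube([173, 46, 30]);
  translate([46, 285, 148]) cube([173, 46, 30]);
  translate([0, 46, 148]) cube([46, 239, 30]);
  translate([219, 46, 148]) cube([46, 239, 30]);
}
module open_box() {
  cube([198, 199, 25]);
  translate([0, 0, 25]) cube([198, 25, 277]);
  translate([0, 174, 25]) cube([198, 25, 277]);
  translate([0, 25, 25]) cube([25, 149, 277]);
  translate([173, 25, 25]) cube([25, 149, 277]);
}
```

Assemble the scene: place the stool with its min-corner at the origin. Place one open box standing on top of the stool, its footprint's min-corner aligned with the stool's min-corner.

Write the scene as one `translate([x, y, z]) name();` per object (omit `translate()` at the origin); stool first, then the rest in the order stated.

stool();
translate([0, 0, 406]) open_box();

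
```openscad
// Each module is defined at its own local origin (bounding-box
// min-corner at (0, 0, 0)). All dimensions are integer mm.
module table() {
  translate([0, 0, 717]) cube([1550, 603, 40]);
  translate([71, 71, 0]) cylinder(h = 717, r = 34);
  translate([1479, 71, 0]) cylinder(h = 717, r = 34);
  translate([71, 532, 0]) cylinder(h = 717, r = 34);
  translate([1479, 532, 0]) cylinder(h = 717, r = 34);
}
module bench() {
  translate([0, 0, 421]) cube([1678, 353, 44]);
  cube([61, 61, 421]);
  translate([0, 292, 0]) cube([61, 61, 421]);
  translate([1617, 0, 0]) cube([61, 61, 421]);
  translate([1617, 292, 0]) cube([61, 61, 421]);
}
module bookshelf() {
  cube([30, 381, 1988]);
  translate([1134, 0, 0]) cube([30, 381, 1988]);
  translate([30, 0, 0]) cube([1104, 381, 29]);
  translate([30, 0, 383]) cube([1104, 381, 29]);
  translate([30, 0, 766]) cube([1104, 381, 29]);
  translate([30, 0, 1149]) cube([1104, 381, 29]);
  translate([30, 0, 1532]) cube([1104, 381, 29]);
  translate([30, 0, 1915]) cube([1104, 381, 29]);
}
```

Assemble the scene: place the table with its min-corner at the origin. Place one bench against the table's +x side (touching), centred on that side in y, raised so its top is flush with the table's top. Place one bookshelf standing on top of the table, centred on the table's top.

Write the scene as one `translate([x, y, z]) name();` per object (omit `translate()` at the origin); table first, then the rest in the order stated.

table();
translate([1550, 125, 292]) bench();
translate([193, 111, 757]) bookshelf();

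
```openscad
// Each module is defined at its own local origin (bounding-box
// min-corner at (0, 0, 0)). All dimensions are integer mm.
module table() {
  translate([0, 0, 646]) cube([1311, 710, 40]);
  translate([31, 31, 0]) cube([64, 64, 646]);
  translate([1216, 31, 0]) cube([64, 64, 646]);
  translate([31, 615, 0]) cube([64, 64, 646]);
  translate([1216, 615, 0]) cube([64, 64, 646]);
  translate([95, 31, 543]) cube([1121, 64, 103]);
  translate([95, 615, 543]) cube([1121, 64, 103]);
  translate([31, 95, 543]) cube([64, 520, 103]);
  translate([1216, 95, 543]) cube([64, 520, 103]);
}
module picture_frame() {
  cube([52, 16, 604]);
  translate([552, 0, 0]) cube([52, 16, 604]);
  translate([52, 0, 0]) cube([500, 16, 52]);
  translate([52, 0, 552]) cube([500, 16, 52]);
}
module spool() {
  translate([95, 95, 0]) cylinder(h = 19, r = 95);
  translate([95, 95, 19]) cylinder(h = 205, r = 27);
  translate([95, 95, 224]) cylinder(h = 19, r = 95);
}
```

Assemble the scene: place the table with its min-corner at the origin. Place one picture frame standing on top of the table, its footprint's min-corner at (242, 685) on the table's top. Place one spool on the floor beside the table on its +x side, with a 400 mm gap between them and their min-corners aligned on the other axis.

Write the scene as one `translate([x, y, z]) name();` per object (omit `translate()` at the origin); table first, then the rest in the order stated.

table();
translate([242, 685, 686]) picture_frame();
translate([1711, 0, 0]) spool();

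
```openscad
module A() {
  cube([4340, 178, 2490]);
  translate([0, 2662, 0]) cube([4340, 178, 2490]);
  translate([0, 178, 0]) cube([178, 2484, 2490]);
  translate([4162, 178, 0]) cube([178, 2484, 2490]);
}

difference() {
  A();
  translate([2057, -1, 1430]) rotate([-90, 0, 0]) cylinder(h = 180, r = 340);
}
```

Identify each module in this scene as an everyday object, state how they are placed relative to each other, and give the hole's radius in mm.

A is a house frame. The house frame has a circular hole through its front wall. The hole's radius is 340 mm.

The subtracted cylinder has r = 340 mm.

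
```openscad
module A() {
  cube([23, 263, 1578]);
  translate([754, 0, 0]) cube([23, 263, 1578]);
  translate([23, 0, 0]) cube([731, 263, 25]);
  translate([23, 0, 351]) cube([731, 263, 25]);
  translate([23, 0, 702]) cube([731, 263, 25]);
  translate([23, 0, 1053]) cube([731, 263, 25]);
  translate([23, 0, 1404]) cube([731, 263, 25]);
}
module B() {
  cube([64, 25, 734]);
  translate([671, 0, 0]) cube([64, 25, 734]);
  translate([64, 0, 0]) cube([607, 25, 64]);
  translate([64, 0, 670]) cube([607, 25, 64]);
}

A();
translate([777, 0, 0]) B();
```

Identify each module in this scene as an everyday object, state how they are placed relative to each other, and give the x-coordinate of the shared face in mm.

A is a bookshelf. B is a picture frame. The picture frame is against the bookshelf's +x side, with their −y faces flush. The x-coordinate of the shared face is 777 mm.

The bookshelf's +x face and the picture frame's −x face are both at x = 777 mm.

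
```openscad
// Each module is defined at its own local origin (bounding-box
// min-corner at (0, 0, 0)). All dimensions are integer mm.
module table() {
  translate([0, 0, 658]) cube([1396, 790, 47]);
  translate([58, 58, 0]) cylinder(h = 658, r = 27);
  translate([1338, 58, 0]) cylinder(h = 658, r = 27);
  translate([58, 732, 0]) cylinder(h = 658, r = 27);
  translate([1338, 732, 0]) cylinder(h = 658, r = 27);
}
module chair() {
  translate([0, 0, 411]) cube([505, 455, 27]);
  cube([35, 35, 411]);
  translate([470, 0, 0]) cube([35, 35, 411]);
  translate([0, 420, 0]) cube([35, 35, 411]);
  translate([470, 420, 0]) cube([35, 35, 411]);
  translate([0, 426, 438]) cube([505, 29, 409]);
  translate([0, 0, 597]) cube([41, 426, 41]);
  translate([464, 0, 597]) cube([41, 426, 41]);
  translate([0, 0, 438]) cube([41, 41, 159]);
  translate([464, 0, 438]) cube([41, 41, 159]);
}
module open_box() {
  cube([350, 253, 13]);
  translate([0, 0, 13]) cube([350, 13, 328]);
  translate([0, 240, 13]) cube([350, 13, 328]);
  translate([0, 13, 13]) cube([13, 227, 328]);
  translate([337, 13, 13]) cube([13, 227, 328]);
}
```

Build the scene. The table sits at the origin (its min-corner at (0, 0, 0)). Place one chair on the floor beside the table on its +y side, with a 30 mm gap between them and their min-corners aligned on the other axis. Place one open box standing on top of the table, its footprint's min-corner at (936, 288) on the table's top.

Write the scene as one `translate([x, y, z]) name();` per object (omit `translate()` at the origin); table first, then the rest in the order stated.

table();
translate([0, 820, 0]) chair();
translate([936, 288, 705]) open_box();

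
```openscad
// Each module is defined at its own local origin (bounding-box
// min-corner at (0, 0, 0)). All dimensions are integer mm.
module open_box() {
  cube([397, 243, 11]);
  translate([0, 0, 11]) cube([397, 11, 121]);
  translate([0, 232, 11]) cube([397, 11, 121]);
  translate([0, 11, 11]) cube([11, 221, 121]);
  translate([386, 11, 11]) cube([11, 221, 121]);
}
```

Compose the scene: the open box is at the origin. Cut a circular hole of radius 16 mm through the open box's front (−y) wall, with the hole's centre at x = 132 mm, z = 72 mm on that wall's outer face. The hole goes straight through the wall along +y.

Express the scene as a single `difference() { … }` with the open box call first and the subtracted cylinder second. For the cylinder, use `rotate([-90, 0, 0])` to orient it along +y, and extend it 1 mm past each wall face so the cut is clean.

difference() {
  open_box();
  translate([132, -1, 72]) rotate([-90, 0, 0]) cylinder(h = 13, r = 16);
}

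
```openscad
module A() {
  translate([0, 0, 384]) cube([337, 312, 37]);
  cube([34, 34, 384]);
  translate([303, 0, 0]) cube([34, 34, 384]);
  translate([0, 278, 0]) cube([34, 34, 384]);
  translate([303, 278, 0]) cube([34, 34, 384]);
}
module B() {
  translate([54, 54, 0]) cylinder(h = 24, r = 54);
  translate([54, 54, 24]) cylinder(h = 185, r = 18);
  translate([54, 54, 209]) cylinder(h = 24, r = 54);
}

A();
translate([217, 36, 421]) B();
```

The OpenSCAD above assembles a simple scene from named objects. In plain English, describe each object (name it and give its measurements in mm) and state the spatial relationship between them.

A is a four-legged stool. The seat is 337×312 mm, 37 mm thick, top at z = 421 mm. It stands on four square legs, each 34×34 mm in cross-section, from z = 0 to the seat underside, each flush with a corner of the seat.

B is a spool: two coaxial disc flanges of radius 54 mm and thickness 24 mm, joined by a core cylinder of radius 18 mm and height 185 mm. The lower flange rests on z = 0 and the three cylinders share a vertical axis.

The spool is on top of the stool.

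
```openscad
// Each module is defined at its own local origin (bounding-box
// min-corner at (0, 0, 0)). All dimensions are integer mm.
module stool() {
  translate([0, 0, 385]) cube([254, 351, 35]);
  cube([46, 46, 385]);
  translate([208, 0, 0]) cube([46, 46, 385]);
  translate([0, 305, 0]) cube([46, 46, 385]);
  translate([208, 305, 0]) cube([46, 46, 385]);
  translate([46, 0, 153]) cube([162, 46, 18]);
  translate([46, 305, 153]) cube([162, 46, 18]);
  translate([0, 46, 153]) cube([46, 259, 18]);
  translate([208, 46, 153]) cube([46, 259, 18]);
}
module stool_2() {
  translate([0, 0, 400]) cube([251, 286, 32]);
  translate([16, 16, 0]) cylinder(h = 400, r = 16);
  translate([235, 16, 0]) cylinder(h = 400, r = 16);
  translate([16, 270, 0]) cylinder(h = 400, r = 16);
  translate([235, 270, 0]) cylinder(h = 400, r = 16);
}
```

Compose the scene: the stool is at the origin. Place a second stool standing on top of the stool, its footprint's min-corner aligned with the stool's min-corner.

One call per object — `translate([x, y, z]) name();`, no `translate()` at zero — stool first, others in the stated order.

stool();
translate([0, 0, 420]) stool_2();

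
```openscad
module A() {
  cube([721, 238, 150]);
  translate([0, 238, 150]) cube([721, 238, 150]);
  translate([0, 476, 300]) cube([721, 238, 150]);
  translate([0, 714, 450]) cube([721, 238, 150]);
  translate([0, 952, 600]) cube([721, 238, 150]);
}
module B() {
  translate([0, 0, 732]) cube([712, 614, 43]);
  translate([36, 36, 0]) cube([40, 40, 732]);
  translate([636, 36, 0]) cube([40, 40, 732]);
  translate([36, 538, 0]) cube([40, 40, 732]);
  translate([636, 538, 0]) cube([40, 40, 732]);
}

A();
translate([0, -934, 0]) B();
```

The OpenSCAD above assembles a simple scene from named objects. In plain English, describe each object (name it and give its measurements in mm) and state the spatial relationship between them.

A is a run of 5 identical solid stair steps. Each tread is 721×238 mm and each step block is 150 mm high. Step 1 rests on the floor; step k is offset from step 1 by (k−1)×238 mm in y and (k−1)×150 mm in z.

B is a table: top 712 mm (x) × 614 mm (y), 43 mm thick, upper face at z = 775 mm, on four 40×40 mm square legs, each inset 36 mm from the nearest pair of top edges, running from z = 0 to the bottom of the top.

The table is on the floor beside the staircase on its −y side.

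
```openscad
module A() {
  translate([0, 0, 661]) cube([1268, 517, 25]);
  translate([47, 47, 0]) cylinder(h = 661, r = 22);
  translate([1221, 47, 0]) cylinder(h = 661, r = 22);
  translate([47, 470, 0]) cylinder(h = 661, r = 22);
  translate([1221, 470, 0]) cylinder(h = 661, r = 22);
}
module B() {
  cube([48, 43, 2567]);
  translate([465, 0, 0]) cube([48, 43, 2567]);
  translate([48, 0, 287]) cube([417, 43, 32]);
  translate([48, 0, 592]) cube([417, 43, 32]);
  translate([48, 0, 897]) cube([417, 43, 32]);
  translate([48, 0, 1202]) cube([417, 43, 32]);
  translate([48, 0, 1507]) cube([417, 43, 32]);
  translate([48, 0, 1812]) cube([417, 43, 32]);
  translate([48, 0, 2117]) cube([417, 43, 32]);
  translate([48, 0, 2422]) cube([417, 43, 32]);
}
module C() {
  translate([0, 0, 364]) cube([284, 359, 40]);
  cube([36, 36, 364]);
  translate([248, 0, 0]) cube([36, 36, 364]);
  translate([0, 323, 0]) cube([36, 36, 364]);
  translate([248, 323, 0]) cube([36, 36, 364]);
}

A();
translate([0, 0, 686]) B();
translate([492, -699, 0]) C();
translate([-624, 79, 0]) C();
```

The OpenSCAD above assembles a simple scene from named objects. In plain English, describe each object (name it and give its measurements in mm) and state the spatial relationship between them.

A is a rectangular dining table. The top is 1268×517×25 mm with its upper surface at z = 686 mm. It stands on four round legs of 44 mm diameter, each leg's bounding box inset 25 mm from the nearest pair of top edges, running from the floor to the underside of the top.

B is a wooden ladder with two side rails of 48×43 mm section and 2567 mm height, set 513 mm apart overall. Between them run 8 rectangular rungs (43 mm deep, 32 mm thick), front faces flush with the rails' −y face. The bottom of the first rung is 287 mm above the floor and each subsequent rung is 305 mm higher than the one below.

C is a simple wooden stool: a rectangular seat 284 mm (x) by 359 mm (y), 40 mm thick, top face at z = 404 mm, on four square legs, each 36×36 mm in cross-section. The legs rest on z = 0, each flush with a corner of the seat.

The ladder is on top of the table. Two stools sit around the table at the −y, −x sides.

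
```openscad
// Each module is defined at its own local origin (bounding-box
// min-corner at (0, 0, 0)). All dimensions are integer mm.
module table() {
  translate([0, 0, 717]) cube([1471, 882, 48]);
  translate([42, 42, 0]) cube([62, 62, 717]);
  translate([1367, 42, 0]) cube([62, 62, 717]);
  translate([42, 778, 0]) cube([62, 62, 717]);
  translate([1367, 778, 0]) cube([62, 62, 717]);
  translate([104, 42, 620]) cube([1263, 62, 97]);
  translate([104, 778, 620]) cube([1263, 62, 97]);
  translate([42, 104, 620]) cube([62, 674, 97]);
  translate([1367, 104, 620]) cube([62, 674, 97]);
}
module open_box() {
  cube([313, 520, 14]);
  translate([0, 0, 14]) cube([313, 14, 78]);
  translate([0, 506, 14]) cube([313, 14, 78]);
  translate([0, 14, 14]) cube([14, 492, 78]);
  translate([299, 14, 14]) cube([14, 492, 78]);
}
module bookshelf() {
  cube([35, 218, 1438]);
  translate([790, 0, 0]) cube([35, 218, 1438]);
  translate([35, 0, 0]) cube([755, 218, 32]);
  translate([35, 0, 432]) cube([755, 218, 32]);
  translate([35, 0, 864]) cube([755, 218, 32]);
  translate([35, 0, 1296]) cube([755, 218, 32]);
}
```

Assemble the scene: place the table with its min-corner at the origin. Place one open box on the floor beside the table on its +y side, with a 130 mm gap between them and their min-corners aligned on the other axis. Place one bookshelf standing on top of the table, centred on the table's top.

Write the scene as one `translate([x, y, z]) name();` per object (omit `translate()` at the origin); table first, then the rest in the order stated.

table();
translate([0, 1012, 0]) open_box();
translate([323, 332, 765]) bookshelf();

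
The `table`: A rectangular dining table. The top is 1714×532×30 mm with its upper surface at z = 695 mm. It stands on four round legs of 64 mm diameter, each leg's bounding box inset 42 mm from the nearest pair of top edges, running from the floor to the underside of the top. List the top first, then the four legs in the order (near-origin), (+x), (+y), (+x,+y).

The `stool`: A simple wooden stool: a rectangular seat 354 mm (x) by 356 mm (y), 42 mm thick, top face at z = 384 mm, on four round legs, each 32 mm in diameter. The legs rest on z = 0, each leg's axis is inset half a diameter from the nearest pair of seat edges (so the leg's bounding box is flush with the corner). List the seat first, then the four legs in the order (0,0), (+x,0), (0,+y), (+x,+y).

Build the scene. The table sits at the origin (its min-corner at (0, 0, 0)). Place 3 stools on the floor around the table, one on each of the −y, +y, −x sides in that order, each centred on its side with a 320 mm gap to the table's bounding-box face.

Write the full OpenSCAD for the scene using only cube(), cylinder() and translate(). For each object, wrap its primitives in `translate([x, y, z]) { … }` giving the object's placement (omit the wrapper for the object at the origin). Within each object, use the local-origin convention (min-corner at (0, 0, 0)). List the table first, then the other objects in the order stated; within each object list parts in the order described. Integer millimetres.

translate([0, 0, 665]) cube([1714, 532, 30]);
translate([74, 74, 0]) cylinder(h = 665, r = 32);
translate([1640, 74, 0]) cylinder(h = 665, r = 32);
translate([74, 458, 0]) cylinder(h = 665, r = 32);
translate([1640, 458, 0]) cylinder(h = 665, r = 32);
translate([680, -676, 0]) {
  translate([0, 0, 342]) cube([354, 356, 42]);
  translate([16, 16, 0]) cylinder(h = 342, r = 16);
  translate([338, 16, 0]) cylinder(h = 342, r = 16);
  translate([16, 340, 0]) cylinder(h = 342, r = 16);
  translate([338, 340, 0]) cylinder(h = 342, r = 16);
}
translate([680, 852, 0]) {
  translate([0, 0, 342]) cube([354, 356, 42]);
  translate([16, 16, 0]) cylinder(h = 342, r = 16);
  translate([338, 16, 0]) cylinder(h = 342, r = 16);
  translate([16, 340, 0]) cylinder(h = 342, r = 16);
  translate([338, 340, 0]) cylinder(h = 342, r = 16);
}
translate([-674, 88, 0]) {
  translate([0, 0, 342]) cube([354, 356, 42]);
  translate([16, 16, 0]) cylinder(h = 342, r = 16);
  translate([338, 16, 0]) cylinder(h = 342, r = 16);
  translate([16, 340, 0]) cylinder(h = 342, r = 16);
  translate([338, 340, 0]) cylinder(h = 342, r = 16);
}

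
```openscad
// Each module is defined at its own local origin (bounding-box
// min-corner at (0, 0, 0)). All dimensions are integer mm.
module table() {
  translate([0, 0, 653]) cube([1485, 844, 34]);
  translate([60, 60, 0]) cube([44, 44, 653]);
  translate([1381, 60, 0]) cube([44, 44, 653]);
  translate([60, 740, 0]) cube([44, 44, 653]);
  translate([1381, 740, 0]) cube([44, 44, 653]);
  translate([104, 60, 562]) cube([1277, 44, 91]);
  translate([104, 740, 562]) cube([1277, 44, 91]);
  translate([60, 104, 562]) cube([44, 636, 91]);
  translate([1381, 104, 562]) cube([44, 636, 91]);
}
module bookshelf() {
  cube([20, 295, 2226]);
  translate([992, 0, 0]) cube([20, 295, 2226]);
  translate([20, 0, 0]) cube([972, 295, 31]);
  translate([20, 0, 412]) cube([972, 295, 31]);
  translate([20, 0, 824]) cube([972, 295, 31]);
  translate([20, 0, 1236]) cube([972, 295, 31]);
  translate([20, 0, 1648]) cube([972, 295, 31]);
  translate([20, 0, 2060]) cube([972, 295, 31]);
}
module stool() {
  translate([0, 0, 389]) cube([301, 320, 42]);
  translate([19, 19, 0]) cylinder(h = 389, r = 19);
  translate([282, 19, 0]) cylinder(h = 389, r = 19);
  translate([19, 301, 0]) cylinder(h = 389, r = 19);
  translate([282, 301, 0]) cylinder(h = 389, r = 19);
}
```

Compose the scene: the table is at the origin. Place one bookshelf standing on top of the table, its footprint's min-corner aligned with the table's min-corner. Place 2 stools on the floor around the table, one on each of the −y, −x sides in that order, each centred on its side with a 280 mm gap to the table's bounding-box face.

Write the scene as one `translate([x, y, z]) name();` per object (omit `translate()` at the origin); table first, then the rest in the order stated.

table();
translate([0, 0, 687]) bookshelf();
translate([592, -600, 0]) stool();
translate([-581, 262, 0]) stool();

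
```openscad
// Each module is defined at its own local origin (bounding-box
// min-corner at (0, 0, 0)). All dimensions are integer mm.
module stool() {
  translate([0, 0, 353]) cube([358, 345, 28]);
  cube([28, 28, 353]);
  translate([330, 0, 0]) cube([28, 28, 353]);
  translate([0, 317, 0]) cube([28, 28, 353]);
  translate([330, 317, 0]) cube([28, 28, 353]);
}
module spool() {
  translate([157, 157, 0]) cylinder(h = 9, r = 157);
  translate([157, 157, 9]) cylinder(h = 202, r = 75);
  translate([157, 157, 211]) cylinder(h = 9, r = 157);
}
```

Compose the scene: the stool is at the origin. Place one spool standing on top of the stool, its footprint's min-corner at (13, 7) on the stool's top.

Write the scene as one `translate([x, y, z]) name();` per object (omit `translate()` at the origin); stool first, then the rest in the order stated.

stool();
translate([13, 7, 381]) spool();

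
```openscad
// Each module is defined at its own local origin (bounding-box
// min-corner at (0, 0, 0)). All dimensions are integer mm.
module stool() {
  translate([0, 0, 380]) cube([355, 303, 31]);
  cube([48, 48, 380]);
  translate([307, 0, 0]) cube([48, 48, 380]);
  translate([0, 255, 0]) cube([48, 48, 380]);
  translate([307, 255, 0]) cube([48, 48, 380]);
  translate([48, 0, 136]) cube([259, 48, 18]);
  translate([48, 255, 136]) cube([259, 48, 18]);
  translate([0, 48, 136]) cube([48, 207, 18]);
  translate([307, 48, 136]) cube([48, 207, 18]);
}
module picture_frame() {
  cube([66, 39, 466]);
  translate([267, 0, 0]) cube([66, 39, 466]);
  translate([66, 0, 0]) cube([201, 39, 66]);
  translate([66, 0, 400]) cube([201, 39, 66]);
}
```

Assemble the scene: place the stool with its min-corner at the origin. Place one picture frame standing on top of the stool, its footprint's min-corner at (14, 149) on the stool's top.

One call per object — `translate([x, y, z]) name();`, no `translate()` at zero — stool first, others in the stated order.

stool();
translate([14, 149, 411]) picture_frame();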